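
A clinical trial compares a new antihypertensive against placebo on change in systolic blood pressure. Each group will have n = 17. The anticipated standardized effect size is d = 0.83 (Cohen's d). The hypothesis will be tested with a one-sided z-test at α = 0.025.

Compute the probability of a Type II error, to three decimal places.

Noncentrality parameter: δ = d·√(n/2) = 0.83 × √(17/2) = 2.4198
Critical value for a one-sided test at α = 0.025: z_α = 1.960.
Power = P(Z > 1.960 − δ) = Φ(0.460) = 0.6772.
Type II error: β = 1 − power = 1 − 0.6772 = 0.3228.

β ≈ 0.323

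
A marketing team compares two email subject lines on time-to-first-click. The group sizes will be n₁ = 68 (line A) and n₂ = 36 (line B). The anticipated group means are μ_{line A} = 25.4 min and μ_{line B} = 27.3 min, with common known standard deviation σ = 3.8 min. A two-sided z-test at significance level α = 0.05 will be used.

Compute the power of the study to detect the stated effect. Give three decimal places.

Standardized effect: d = |μ_{line A} − μ_{line B}| / σ = |25.4 − 27.3| / 3.8 = 0.5000
Noncentrality parameter: δ = d / √(1/n₁ + 1/n₂) = 0.5000 / √(1/68 + 1/36) = 2.4258
Critical value for a two-sided test at α = 0.05: z_{α/2} = 1.960.
Power = Φ(δ − 1.960) + Φ(−δ − 1.960) = Φ(0.466) + Φ(-4.386) = 0.6793 + 0.0000 = 0.6793.

Power ≈ 0.679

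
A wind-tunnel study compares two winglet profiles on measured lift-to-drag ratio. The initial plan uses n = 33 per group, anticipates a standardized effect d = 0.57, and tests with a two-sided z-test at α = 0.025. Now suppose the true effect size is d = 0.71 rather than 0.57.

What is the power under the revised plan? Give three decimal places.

Power ≈ 0.740

With d = 0.71: δ = d·√(n/2) = 0.71 × √(33/2) = 2.8840. Critical value z_{0.0125} = 2.241.
Revised power = Φ(δ − 2.241) + Φ(−δ − 2.241) = Φ(0.643) + Φ(-5.125) = 0.7398 + 0.0000 = 0.7398.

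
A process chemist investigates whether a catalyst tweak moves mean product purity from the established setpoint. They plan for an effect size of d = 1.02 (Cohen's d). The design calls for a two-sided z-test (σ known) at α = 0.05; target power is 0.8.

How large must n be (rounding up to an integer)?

For power 0.8 need Φ(δ − z_{0.025}) = 0.8, so δ = z_{0.025} + z_{0.20} = 1.960 + 0.842 = 2.802.
(Ignoring the negligible lower-tail rejection probability gives the usual closed-form inversion.)
δ = d·√n ⇒ n = (δ/d)² = (2.802 / 1.02)² = 7.54.
Rounding up, n = 8.

n = 8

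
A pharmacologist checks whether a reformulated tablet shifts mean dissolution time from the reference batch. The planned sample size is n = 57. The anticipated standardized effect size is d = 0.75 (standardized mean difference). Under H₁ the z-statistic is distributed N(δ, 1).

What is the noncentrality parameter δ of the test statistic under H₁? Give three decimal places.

The noncentrality parameter scales effect size by the design's sample-size factor: δ = d·√n = 0.75 × √57 = 5.6624

δ ≈ 5.662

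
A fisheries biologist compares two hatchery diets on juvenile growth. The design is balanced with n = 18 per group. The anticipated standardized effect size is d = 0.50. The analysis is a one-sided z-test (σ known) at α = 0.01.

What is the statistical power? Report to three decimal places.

Power ≈ 0.204

Noncentrality parameter: δ = d·√(n/2) = 0.50 × √(18/2) = 1.5000
One-sided α = 0.01 → critical value z_{0.01} = 2.326.
Power = Φ(δ − 2.326) = Φ(-0.826) = 0.2043.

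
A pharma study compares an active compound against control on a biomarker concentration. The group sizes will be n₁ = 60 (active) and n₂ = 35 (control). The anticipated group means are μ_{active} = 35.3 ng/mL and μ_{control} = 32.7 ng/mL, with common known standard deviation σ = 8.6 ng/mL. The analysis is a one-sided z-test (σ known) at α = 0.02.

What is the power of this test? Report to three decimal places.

Standardized effect: d = |μ_{active} − μ_{control}| / σ = |35.3 − 32.7| / 8.6 = 0.3023
Noncentrality parameter: δ = d / √(1/n₁ + 1/n₂) = 0.3023 / √(1/60 + 1/35) = 1.4214
One-sided α = 0.02 → critical value z_{0.02} = 2.054.
Power = P(Z > 2.054 − δ) = Φ(-0.632) = 0.2636.

Power ≈ 0.264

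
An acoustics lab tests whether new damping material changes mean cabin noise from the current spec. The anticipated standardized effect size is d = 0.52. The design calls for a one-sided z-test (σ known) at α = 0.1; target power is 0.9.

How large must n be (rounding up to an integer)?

n = 25

For power 0.9 need Φ(δ − z_{0.1}) = 0.9, so δ = z_{0.1} + z_{0.10} = 1.282 + 1.282 = 2.563.
δ = d·√n ⇒ n = (δ/d)² = (2.563 / 0.52)² = 24.30.
Rounding up, n = 25.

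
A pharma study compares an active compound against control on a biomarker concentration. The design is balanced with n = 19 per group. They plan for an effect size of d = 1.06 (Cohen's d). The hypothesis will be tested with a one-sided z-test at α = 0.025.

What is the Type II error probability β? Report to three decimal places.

β ≈ 0.096

Noncentrality parameter: λ = d·√(n/2) = 1.06 × √(19/2) = 3.2671
Critical value for a one-sided test at α = 0.025: z_α = 1.960.
Power = P(Z > 1.960 − λ) = Φ(1.307) = 0.9044.
Type II error: β = 1 − power = 1 − 0.9044 = 0.0956.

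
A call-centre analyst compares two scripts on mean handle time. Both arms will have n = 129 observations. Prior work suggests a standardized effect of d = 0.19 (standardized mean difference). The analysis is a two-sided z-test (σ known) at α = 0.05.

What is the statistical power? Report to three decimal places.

Noncentrality parameter: δ = d·√(n/2) = 0.19 × √(129/2) = 1.5259
Two-sided α = 0.05 → critical value z_{0.025} = 1.960.
Power = Φ(δ − 1.960) + Φ(−δ − 1.960) = Φ(-0.434) + Φ(-3.486) = 0.3321 + 0.0002 = 0.3324.

Power ≈ 0.332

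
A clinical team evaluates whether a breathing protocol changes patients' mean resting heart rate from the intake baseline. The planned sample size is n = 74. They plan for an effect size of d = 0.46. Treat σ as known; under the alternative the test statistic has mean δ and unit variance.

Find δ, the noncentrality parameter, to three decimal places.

δ ≈ 3.957

δ = d·√n = 0.46 × √74 = 3.9571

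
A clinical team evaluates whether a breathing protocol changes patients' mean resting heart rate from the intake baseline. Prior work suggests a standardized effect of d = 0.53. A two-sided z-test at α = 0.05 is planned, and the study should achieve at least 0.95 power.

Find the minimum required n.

For power 0.95 need Φ(δ − z_{0.025}) = 0.95, so δ = z_{0.025} + z_{0.05} = 1.960 + 1.645 = 3.605.
(For δ > 0 the lower-tail rejection region contributes negligibly to power, so the one-term inversion is standard.)
δ = d·√n ⇒ n = (δ/d)² = (3.605 / 0.53)² = 46.26.
Rounding up, n = 47.

n = 47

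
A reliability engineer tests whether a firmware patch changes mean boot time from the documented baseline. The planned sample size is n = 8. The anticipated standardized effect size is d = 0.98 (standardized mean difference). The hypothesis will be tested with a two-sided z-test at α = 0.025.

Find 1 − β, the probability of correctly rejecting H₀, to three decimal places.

Noncentrality parameter: δ = d·√n = 0.98 × √8 = 2.7719
Critical value for a two-sided test at α = 0.025: z_{α/2} = 2.241.
Power = Φ(δ − 2.241) + Φ(−δ − 2.241) = Φ(0.530) + Φ(-5.013) = 0.7021 + 0.0000 = 0.7021.

Power ≈ 0.702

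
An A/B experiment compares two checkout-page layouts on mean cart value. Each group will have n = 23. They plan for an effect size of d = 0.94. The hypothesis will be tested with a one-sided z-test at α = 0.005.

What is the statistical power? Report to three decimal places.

Power ≈ 0.730

Noncentrality parameter: δ = d·√(n/2) = 0.94 × √(23/2) = 3.1877
One-sided α = 0.005 → critical value z_{0.005} = 2.576.
Power = P(Z > 2.576 − δ) = Φ(0.612) = 0.7297.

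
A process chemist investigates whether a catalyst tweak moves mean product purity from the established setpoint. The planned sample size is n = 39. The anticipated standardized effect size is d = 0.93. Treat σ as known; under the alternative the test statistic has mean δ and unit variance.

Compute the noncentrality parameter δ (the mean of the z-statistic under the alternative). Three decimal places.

δ ≈ 5.808

The noncentrality parameter scales effect size by the design's sample-size factor: δ = d·√n = 0.93 × √39 = 5.8078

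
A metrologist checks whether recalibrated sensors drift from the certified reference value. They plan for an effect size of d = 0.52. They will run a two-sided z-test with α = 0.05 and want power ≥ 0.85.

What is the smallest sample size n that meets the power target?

n = 34

Set Φ(δ − 1.960) = 0.85; then δ − 1.960 = Φ⁻¹(0.85) = 1.036, giving δ = 2.996.
(For δ > 0 the lower-tail rejection region contributes negligibly to power, so the one-term inversion is standard.)
δ = d·√n ⇒ n = (δ/d)² = (2.996 / 0.52)² = 33.20.
Rounding up, n = 34.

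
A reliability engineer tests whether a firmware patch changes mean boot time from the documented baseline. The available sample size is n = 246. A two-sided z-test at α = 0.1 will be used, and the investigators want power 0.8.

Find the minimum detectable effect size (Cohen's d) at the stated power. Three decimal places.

d ≈ 0.159

Required noncentrality: δ = z_{0.05} + z_{0.20} = 1.645 + 0.842 = 2.486.
(The second rejection-region term Φ(−δ − z_{α/2}) is negligible and dropped.)
δ = d·√n ⇒ d = δ/√n = 2.486/√246 = 0.1585.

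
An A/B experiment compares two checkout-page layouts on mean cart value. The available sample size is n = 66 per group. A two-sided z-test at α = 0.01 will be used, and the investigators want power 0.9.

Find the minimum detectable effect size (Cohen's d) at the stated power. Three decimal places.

d ≈ 0.671

Need Φ(δ − 2.576) = 0.9, so δ = 2.576 + 1.282 = 3.857.
(The second rejection-region term Φ(−δ − z_{α/2}) is negligible and dropped.)
δ = d·√(n/2) ⇒ d = δ/√(n/2) = 3.857/√(66/2) = 0.6715.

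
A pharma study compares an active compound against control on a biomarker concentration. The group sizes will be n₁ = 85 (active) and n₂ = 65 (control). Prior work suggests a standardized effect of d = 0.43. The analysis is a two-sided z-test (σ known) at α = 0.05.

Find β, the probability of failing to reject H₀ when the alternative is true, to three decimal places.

Noncentrality parameter: δ = d / √(1/n₁ + 1/n₂) = 0.43 / √(1/85 + 1/65) = 2.6097
Two-sided α = 0.05 → critical value z_{0.025} = 1.960.
Power = Φ(δ − 1.960) + Φ(−δ − 1.960) = Φ(0.650) + Φ(-4.570) = 0.7421 + 0.0000 = 0.7421.
Type II error: β = 1 − power = 1 − 0.7421 = 0.2579.

β ≈ 0.258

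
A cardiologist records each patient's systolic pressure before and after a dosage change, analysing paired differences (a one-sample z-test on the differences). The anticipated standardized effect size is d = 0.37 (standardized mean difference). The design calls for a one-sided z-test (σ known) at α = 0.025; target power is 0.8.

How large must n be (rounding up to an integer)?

n = 58

Set Φ(δ − 1.960) = 0.8; then δ − 1.960 = Φ⁻¹(0.8) = 0.842, giving δ = 2.802.
δ = d·√n ⇒ n = (δ/d)² = (2.802 / 0.37)² = 57.33.
Round up to the next whole unit.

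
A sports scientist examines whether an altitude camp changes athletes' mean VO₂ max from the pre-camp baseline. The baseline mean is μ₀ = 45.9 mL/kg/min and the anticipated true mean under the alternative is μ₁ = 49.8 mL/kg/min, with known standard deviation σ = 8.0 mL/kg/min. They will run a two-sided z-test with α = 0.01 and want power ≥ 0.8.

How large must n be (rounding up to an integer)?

n = 50

Standardized effect: d = |μ₁ − μ₀| / σ = |49.8 − 45.9| / 8.0 = 0.4875
For power 0.8 need Φ(δ − z_{0.005}) = 0.8, so δ = z_{0.005} + z_{0.20} = 2.576 + 0.842 = 3.417.
(For δ > 0 the lower-tail rejection region contributes negligibly to power, so the one-term inversion is standard.)
δ = d·√n ⇒ n = (δ/d)² = (3.417 / 0.4875)² = 49.14.
Rounding up, n = 50.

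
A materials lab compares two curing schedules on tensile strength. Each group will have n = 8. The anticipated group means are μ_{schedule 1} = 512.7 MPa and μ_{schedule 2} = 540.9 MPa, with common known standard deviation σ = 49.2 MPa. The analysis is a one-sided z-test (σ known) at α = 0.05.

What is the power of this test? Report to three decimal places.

Standardized effect: d = |μ_{schedule 1} − μ_{schedule 2}| / σ = |512.7 − 540.9| / 49.2 = 0.5732
Noncentrality parameter: δ = d·√(n/2) = 0.5732 × √(8/2) = 1.1463
Critical value for a one-sided test at α = 0.05: z_α = 1.645.
Power = P(Z > 1.645 − δ) = Φ(-0.499) = 0.3091.

Power ≈ 0.309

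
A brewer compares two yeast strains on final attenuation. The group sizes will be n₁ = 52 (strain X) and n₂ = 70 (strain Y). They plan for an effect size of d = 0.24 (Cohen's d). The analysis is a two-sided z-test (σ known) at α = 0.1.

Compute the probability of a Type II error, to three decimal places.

β ≈ 0.629

Noncentrality parameter: δ = d / √(1/n₁ + 1/n₂) = 0.24 / √(1/52 + 1/70) = 1.3109
Two-sided α = 0.1 → critical value z_{0.05} = 1.645.
Power = Φ(δ − 1.645) + Φ(−δ − 1.645) = Φ(-0.334) + Φ(-2.956) = 0.3692 + 0.0016 = 0.3708.
Type II error: β = 1 − power = 1 − 0.3708 = 0.6292.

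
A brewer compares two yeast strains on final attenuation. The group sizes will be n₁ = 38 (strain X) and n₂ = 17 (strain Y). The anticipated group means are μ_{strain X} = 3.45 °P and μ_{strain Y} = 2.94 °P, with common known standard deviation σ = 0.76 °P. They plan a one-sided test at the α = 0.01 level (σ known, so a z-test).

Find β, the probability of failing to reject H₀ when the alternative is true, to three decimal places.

Standardized effect: d = |μ_{strain X} − μ_{strain Y}| / σ = |3.45 − 2.94| / 0.76 = 0.6711
Noncentrality parameter: δ = d / √(1/n₁ + 1/n₂) = 0.6711 / √(1/38 + 1/17) = 2.2998
Critical value for a one-sided test at α = 0.01: z_α = 2.326.
Power = P(Z > 2.326 − δ) = Φ(-0.027) = 0.4894.
Type II error: β = 1 − power = 1 − 0.4894 = 0.5106.

β ≈ 0.511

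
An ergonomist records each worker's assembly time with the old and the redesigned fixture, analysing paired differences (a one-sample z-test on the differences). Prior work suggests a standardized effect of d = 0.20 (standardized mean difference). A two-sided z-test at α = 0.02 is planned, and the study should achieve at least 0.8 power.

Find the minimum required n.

n = 251

For power 0.8 need Φ(δ − z_{0.01}) = 0.8, so δ = z_{0.01} + z_{0.20} = 2.326 + 0.842 = 3.168.
(The Φ(−δ − z_{α/2}) term is vanishingly small for δ > 0 and is dropped in the standard sample-size formula.)
δ = d·√n ⇒ n = (δ/d)² = (3.168 / 0.20)² = 250.90.
Round up to the next whole unit.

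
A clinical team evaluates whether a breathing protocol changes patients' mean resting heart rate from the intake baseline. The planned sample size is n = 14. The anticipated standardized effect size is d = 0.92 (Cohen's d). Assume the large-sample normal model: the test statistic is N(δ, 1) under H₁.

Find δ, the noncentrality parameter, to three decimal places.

δ ≈ 3.442

The noncentrality parameter scales effect size by the design's sample-size factor: δ = d·√n = 0.92 × √14 = 3.4423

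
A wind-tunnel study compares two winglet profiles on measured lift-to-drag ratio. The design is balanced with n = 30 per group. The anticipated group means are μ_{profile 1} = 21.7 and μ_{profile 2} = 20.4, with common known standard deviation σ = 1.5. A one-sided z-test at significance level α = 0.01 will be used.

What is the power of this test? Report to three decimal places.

Power ≈ 0.849

Standardized effect: d = |μ_{profile 1} − μ_{profile 2}| / σ = |21.7 − 20.4| / 1.5 = 0.8667
Noncentrality parameter: δ = d·√(n/2) = 0.8667 × √(30/2) = 3.3566
Critical value for a one-sided test at α = 0.01: z_α = 2.326.
Power = Φ(δ − 2.326) = Φ(1.030) = 0.8486.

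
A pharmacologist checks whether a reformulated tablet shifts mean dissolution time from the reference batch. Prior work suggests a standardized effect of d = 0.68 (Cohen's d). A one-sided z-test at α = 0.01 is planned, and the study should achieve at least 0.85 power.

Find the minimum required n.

n = 25

Set Φ(δ − 2.326) = 0.85; then δ − 2.326 = Φ⁻¹(0.85) = 1.036, giving δ = 3.363.
δ = d·√n ⇒ n = (δ/d)² = (3.363 / 0.68)² = 24.46.
Round up to the next whole unit.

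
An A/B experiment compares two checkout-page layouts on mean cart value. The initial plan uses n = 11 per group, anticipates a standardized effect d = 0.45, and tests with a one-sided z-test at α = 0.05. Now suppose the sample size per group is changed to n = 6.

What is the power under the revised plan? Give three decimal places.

Power ≈ 0.193

With n = 6 per group: δ = d·√(n/2) = 0.45 × √(6/2) = 0.7794. Critical value z_{0.05} = 1.645.
Revised power = P(Z > 1.645 − δ) = Φ(-0.865) = 0.1934.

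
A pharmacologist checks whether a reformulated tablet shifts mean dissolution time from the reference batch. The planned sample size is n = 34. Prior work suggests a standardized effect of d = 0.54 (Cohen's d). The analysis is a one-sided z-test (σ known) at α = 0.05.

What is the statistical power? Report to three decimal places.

Noncentrality parameter: δ = d·√n = 0.54 × √34 = 3.1487
One-sided α = 0.05 → critical value z_{0.05} = 1.645.
Power = P(Z > 1.645 − δ) = Φ(1.504) = 0.9337.

Power ≈ 0.934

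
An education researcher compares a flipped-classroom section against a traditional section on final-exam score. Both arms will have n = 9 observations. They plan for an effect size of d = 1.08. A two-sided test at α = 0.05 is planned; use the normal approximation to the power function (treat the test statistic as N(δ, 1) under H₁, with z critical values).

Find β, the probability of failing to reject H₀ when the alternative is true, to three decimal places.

Noncentrality parameter: δ = d·√(n/2) = 1.08 × √(9/2) = 2.2910
Two-sided α = 0.05 → critical value z_{0.025} = 1.960.
Power = Φ(δ − 1.960) + Φ(−δ − 1.960) = Φ(0.331) + Φ(-4.251) = 0.6297 + 0.0000 = 0.6297.
Type II error: β = 1 − power = 1 − 0.6297 = 0.3703.

β ≈ 0.370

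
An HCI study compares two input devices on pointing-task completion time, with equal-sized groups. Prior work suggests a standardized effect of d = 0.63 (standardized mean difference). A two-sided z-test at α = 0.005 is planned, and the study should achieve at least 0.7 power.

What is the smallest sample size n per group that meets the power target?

n = 56 per group

For power 0.7 need Φ(δ − z_{0.0025}) = 0.7, so δ = z_{0.0025} + z_{0.30} = 2.807 + 0.524 = 3.331.
(The Φ(−δ − z_{α/2}) term is vanishingly small for δ > 0 and is dropped in the standard sample-size formula.)
δ = d·√(n/2) ⇒ n = 2(δ/d)² = 2 × (3.331 / 0.63)² = 55.93.
Rounding up, n = 56 per group.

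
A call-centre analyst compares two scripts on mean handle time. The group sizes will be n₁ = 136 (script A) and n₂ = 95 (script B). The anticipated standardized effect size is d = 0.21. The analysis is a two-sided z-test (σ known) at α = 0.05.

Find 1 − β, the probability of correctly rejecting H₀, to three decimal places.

Noncentrality parameter: δ = d / √(1/n₁ + 1/n₂) = 0.21 / √(1/136 + 1/95) = 1.5705
Two-sided α = 0.05 → critical value z_{0.025} = 1.960.
Power = Φ(δ − 1.960) + Φ(−δ − 1.960) = Φ(-0.389) + Φ(-3.530) = 0.3485 + 0.0002 = 0.3487.

Power ≈ 0.349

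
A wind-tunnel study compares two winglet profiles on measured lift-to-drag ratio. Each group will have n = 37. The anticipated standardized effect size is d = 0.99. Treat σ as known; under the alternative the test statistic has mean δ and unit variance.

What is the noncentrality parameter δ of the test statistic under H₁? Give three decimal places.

δ ≈ 4.258

The noncentrality parameter scales effect size by the design's sample-size factor: δ = d·√(n/2) = 0.99 × √(37/2) = 4.2582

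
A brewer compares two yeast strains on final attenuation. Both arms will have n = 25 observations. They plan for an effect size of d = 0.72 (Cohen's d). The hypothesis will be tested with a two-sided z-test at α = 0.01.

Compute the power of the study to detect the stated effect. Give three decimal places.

Power ≈ 0.488

Noncentrality parameter: δ = d·√(n/2) = 0.72 × √(25/2) = 2.5456
Two-sided α = 0.01 → critical value z_{0.005} = 2.576.
Power = Φ(δ − 2.576) + Φ(−δ − 2.576) = Φ(-0.030) + Φ(-5.121) = 0.4879 + 0.0000 = 0.4879.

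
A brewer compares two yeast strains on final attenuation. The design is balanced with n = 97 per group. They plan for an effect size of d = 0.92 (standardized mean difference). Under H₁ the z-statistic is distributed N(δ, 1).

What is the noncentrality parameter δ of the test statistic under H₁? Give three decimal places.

δ ≈ 6.407

δ = d·√(n/2) = 0.92 × √(97/2) = 6.4071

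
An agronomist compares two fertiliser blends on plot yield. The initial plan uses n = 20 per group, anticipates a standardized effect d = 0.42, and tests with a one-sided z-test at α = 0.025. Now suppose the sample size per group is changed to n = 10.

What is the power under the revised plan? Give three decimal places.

With n = 10 per group: δ = d·√(n/2) = 0.42 × √(10/2) = 0.9391. Critical value z_{0.025} = 1.960.
Revised power = Φ(δ − 1.960) = Φ(-1.021) = 0.1537.

Power ≈ 0.154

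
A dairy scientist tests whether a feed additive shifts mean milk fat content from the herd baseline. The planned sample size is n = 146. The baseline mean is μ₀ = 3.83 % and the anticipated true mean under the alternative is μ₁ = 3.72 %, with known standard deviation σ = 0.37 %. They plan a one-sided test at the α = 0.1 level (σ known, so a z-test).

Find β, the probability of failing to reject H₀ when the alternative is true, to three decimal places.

β ≈ 0.010

Standardized effect: d = |μ₁ − μ₀| / σ = |3.72 − 3.83| / 0.37 = 0.2973
Noncentrality parameter: δ = d·√n = 0.2973 × √146 = 3.5923
Critical value for a one-sided test at α = 0.1: z_α = 1.282.
Power = P(Z > 1.282 − δ) = Φ(2.311) = 0.9896.
Type II error: β = 1 − power = 1 − 0.9896 = 0.0104.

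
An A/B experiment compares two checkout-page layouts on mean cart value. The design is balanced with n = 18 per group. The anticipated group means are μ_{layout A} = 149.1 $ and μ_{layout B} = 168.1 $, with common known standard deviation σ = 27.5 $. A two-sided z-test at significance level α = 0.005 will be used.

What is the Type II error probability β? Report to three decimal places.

β ≈ 0.769

Standardized effect: d = |μ_{layout A} − μ_{layout B}| / σ = |149.1 − 168.1| / 27.5 = 0.6909
Noncentrality parameter: δ = d·√(n/2) = 0.6909 × √(18/2) = 2.0727
Critical value for a two-sided test at α = 0.005: z_{α/2} = 2.807.
Power = Φ(δ − 2.807) + Φ(−δ − 2.807) = Φ(-0.734) + Φ(-4.880) = 0.2314 + 0.0000 = 0.2314.
Type II error: β = 1 − power = 1 − 0.2314 = 0.7686.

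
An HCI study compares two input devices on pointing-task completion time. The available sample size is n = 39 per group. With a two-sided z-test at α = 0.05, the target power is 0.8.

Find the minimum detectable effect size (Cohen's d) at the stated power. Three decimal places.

Need Φ(δ − 1.960) = 0.8, so δ = 1.960 + 0.842 = 2.802.
(The second rejection-region term Φ(−δ − z_{α/2}) is negligible and dropped.)
δ = d·√(n/2) ⇒ d = δ/√(n/2) = 2.802/√(39/2) = 0.6344.

d ≈ 0.634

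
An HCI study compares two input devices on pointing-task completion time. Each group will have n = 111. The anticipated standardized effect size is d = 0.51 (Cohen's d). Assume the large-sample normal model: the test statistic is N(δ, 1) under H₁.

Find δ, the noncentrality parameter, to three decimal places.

δ ≈ 3.799

δ = d·√(n/2) = 0.51 × √(111/2) = 3.7994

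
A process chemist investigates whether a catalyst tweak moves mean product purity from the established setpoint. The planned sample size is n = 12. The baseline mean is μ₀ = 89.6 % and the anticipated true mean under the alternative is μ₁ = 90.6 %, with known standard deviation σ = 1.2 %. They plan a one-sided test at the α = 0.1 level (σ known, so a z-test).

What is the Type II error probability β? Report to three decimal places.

Standardized effect: d = |μ₁ − μ₀| / σ = |90.6 − 89.6| / 1.2 = 0.8333
Noncentrality parameter: λ = d·√n = 0.8333 × √12 = 2.8868
Critical value for a one-sided test at α = 0.1: z_α = 1.282.
Power = P(Z > 1.282 − λ) = Φ(1.605) = 0.9458.
Type II error: β = 1 − power = 1 − 0.9458 = 0.0542.

β ≈ 0.054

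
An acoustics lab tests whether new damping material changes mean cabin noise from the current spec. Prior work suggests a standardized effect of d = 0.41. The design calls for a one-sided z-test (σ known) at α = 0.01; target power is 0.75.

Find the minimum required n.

n = 54

For power 0.75 need Φ(δ − z_{0.01}) = 0.75, so δ = z_{0.01} + z_{0.25} = 2.326 + 0.674 = 3.001.
δ = d·√n ⇒ n = (δ/d)² = (3.001 / 0.41)² = 53.57.
Round up to the next whole unit.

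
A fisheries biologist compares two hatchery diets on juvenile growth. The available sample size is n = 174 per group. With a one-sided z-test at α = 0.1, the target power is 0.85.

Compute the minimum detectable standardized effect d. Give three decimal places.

d ≈ 0.249

Need Φ(δ − 1.282) = 0.85, so δ = 1.282 + 1.036 = 2.318.
δ = d·√(n/2) ⇒ d = δ/√(n/2) = 2.318/√(174/2) = 0.2485.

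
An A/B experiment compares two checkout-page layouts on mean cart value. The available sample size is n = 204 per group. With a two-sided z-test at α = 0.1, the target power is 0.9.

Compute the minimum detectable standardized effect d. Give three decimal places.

d ≈ 0.290

Need Φ(δ − 1.645) = 0.9, so δ = 1.645 + 1.282 = 2.926.
(The second rejection-region term Φ(−δ − z_{α/2}) is negligible and dropped.)
δ = d·√(n/2) ⇒ d = δ/√(n/2) = 2.926/√(204/2) = 0.2898.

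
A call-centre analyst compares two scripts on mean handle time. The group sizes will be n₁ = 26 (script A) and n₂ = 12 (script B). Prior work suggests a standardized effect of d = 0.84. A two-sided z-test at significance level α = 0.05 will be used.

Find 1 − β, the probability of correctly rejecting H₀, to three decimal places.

Noncentrality parameter: δ = d / √(1/n₁ + 1/n₂) = 0.84 / √(1/26 + 1/12) = 2.4069
Two-sided α = 0.05 → critical value z_{0.025} = 1.960.
Power = Φ(δ − 1.960) + Φ(−δ − 1.960) = Φ(0.447) + Φ(-4.367) = 0.6726 + 0.0000 = 0.6726.

Power ≈ 0.673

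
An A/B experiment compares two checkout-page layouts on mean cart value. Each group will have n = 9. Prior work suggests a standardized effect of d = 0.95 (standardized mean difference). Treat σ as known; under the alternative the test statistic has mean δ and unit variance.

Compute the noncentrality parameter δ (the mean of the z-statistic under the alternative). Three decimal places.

δ ≈ 2.015

The noncentrality parameter scales effect size by the design's sample-size factor: δ = d·√(n/2) = 0.95 × √(9/2) = 2.0153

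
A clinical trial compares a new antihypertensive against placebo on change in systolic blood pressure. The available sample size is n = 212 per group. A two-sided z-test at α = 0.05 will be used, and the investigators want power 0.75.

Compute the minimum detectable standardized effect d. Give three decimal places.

d ≈ 0.256

Need Φ(δ − 1.960) = 0.75, so δ = 1.960 + 0.674 = 2.634.
(The second rejection-region term Φ(−δ − z_{α/2}) is negligible and dropped.)
δ = d·√(n/2) ⇒ d = δ/√(n/2) = 2.634/√(212/2) = 0.2559.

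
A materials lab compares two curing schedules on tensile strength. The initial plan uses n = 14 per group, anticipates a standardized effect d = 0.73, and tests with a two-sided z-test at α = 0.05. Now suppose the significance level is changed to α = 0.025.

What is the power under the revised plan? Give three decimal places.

δ = d·√(n/2) = 0.73 × √(14/2) = 1.9314 (unchanged). New critical value: z_{0.0125} = 2.241.
Revised power = Φ(δ − 2.241) + Φ(−δ − 2.241) = Φ(-0.310) + Φ(-4.173) = 0.3783 + 0.0000 = 0.3783.

Power ≈ 0.378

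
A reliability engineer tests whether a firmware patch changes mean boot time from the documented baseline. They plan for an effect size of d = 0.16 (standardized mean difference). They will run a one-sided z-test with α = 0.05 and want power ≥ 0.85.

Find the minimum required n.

n = 281

For power 0.85 need Φ(δ − z_{0.05}) = 0.85, so δ = z_{0.05} + z_{0.15} = 1.645 + 1.036 = 2.681.
δ = d·√n ⇒ n = (δ/d)² = (2.681 / 0.16)² = 280.83.
Rounding up, n = 281.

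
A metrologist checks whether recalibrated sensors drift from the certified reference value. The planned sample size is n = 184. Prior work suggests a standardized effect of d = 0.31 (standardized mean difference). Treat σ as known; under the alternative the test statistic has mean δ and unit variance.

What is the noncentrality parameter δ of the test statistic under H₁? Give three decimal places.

δ ≈ 4.205

The noncentrality parameter scales effect size by the design's sample-size factor: δ = d·√n = 0.31 × √184 = 4.2050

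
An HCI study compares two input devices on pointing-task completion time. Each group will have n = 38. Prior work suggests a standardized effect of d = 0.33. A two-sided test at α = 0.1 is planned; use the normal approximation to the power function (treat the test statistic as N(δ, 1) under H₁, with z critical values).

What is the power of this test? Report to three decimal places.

Power ≈ 0.419

Noncentrality parameter: δ = d·√(n/2) = 0.33 × √(38/2) = 1.4384
Critical value for a two-sided test at α = 0.1: z_{α/2} = 1.645.
Power = Φ(δ − 1.645) + Φ(−δ − 1.645) = Φ(-0.206) + Φ(-3.083) = 0.4182 + 0.0010 = 0.4193.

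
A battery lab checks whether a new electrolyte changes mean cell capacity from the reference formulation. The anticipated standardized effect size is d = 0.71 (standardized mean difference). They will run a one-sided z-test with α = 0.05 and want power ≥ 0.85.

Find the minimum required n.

n = 15

Set Φ(δ − 1.645) = 0.85; then δ − 1.645 = Φ⁻¹(0.85) = 1.036, giving δ = 2.681.
δ = d·√n ⇒ n = (δ/d)² = (2.681 / 0.71)² = 14.26.
Round up to the next whole unit.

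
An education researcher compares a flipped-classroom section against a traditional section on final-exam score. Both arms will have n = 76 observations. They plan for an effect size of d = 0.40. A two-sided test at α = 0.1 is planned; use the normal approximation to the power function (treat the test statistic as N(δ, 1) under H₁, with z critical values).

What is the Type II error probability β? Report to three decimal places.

Noncentrality parameter: λ = d·√(n/2) = 0.40 × √(76/2) = 2.4658
Critical value for a two-sided test at α = 0.1: z_{α/2} = 1.645.
Power = Φ(λ − 1.645) + Φ(−λ − 1.645) = Φ(0.821) + Φ(-4.111) = 0.7942 + 0.0000 = 0.7942.
Type II error: β = 1 − power = 1 − 0.7942 = 0.2058.

β ≈ 0.206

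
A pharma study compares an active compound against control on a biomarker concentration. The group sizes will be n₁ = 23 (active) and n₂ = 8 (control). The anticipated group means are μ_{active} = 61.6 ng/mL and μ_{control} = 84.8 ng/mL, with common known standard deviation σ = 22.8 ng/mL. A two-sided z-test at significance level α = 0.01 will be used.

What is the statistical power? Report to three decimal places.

Standardized effect: d = |μ_{active} − μ_{control}| / σ = |61.6 − 84.8| / 22.8 = 1.0175
Noncentrality parameter: δ = d / √(1/n₁ + 1/n₂) = 1.0175 / √(1/23 + 1/8) = 2.4790
Two-sided α = 0.01 → critical value z_{0.005} = 2.576.
Power = Φ(δ − 2.576) + Φ(−δ − 2.576) = Φ(-0.097) + Φ(-5.055) = 0.4614 + 0.0000 = 0.4614.

Power ≈ 0.461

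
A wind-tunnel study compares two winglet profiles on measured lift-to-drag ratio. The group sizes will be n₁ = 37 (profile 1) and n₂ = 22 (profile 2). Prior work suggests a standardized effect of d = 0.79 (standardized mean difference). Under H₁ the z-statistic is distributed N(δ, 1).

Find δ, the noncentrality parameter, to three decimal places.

The noncentrality parameter scales effect size by the design's sample-size factor: δ = d / √(1/n₁ + 1/n₂) = 0.79 / √(1/37 + 1/22) = 2.9344

δ ≈ 2.934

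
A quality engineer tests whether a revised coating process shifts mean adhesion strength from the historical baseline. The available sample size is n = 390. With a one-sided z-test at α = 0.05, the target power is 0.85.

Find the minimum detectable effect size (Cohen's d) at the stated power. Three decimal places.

d ≈ 0.136

Need Φ(δ − 1.645) = 0.85, so δ = 1.645 + 1.036 = 2.681.
δ = d·√n ⇒ d = δ/√n = 2.681/√390 = 0.1358.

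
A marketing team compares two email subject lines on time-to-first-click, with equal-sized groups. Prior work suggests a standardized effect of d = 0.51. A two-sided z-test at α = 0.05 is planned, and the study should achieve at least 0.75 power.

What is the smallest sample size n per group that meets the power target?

n = 54 per group

For power 0.75 need Φ(δ − z_{0.025}) = 0.75, so δ = z_{0.025} + z_{0.25} = 1.960 + 0.674 = 2.634.
(Ignoring the negligible lower-tail rejection probability gives the usual closed-form inversion.)
δ = d·√(n/2) ⇒ n = 2(δ/d)² = 2 × (2.634 / 0.51)² = 53.37.
Round up to the next whole unit.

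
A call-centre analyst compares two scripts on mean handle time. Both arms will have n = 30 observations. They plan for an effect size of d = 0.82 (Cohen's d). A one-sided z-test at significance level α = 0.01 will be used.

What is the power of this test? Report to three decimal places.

Power ≈ 0.802

Noncentrality parameter: δ = d·√(n/2) = 0.82 × √(30/2) = 3.1758
Critical value for a one-sided test at α = 0.01: z_α = 2.326.
Power = P(Z > 2.326 − δ) = Φ(0.849) = 0.8022.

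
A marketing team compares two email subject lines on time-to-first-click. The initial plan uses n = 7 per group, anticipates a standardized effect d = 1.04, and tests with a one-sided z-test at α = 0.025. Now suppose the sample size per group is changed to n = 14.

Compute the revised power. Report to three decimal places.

Power ≈ 0.786

With n = 14 per group: δ = d·√(n/2) = 1.04 × √(14/2) = 2.7516. Critical value z_{0.025} = 1.960.
Revised power = Φ(δ − 1.960) = Φ(0.792) = 0.7857.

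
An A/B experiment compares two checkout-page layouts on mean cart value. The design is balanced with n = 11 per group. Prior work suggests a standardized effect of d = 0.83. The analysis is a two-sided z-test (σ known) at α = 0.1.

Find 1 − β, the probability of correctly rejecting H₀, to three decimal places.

Power ≈ 0.619

Noncentrality parameter: δ = d·√(n/2) = 0.83 × √(11/2) = 1.9465
Critical value for a two-sided test at α = 0.1: z_{α/2} = 1.645.
Power = Φ(δ − 1.645) + Φ(−δ − 1.645) = Φ(0.302) + Φ(-3.591) = 0.6185 + 0.0002 = 0.6187.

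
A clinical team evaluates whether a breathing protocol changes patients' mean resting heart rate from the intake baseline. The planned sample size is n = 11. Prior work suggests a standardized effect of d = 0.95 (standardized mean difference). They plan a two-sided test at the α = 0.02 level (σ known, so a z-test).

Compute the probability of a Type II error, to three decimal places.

Noncentrality parameter: δ = d·√n = 0.95 × √11 = 3.1508
Critical value for a two-sided test at α = 0.02: z_{α/2} = 2.326.
Power = Φ(δ − 2.326) + Φ(−δ − 2.326) = Φ(0.824) + Φ(-5.477) = 0.7952 + 0.0000 = 0.7952.
Type II error: β = 1 − power = 1 − 0.7952 = 0.2048.

β ≈ 0.205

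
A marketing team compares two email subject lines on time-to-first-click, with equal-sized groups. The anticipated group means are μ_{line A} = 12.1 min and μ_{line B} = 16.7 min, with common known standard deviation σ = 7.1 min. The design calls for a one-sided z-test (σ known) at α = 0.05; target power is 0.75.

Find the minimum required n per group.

Standardized effect: d = |μ_{line A} − μ_{line B}| / σ = |12.1 − 16.7| / 7.1 = 0.6479
Set Φ(δ − 1.645) = 0.75; then δ − 1.645 = Φ⁻¹(0.75) = 0.674, giving δ = 2.319.
δ = d·√(n/2) ⇒ n = 2(δ/d)² = 2 × (2.319 / 0.6479)² = 25.63.
Round up to the next whole unit.

n = 26 per group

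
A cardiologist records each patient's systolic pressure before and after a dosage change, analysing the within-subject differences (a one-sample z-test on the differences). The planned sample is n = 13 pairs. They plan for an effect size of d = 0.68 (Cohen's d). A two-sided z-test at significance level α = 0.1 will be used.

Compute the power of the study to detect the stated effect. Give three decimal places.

Noncentrality parameter: δ = d·√n = 0.68 × √13 = 2.4518
Two-sided α = 0.1 → critical value z_{0.05} = 1.645.
Power = Φ(δ − 1.645) + Φ(−δ − 1.645) = Φ(0.807) + Φ(-4.097) = 0.7901 + 0.0000 = 0.7902.

Power ≈ 0.790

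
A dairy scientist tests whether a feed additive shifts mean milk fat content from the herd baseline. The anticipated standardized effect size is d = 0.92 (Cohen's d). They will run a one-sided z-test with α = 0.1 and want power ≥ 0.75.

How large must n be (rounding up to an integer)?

Set Φ(δ − 1.282) = 0.75; then δ − 1.282 = Φ⁻¹(0.75) = 0.674, giving δ = 1.956.
δ = d·√n ⇒ n = (δ/d)² = (1.956 / 0.92)² = 4.52.
Rounding up, n = 5.

n = 5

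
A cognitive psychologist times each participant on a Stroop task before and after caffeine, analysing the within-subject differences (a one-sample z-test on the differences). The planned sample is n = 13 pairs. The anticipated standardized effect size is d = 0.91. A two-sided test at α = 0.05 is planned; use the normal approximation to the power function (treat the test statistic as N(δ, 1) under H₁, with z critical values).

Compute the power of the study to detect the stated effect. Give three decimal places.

Noncentrality parameter: δ = d·√n = 0.91 × √13 = 3.2811
Critical value for a two-sided test at α = 0.05: z_{α/2} = 1.960.
Power = Φ(δ − 1.960) + Φ(−δ − 1.960) = Φ(1.321) + Φ(-5.241) = 0.9068 + 0.0000 = 0.9068.

Power ≈ 0.907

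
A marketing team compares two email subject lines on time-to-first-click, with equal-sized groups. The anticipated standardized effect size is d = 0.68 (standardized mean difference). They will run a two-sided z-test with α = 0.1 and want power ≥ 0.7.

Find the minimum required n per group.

n = 21 per group

For power 0.7 need Φ(δ − z_{0.05}) = 0.7, so δ = z_{0.05} + z_{0.30} = 1.645 + 0.524 = 2.169.
(The Φ(−δ − z_{α/2}) term is vanishingly small for δ > 0 and is dropped in the standard sample-size formula.)
δ = d·√(n/2) ⇒ n = 2(δ/d)² = 2 × (2.169 / 0.68)² = 20.35.
Rounding up, n = 21 per group.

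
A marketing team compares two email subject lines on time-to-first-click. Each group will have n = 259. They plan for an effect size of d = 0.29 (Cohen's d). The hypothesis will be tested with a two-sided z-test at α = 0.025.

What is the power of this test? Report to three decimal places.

Noncentrality parameter: δ = d·√(n/2) = 0.29 × √(259/2) = 3.3001
Critical value for a two-sided test at α = 0.025: z_{α/2} = 2.241.
Power = Φ(δ − 2.241) + Φ(−δ − 2.241) = Φ(1.059) + Φ(-5.542) = 0.8551 + 0.0000 = 0.8551.

Power ≈ 0.855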